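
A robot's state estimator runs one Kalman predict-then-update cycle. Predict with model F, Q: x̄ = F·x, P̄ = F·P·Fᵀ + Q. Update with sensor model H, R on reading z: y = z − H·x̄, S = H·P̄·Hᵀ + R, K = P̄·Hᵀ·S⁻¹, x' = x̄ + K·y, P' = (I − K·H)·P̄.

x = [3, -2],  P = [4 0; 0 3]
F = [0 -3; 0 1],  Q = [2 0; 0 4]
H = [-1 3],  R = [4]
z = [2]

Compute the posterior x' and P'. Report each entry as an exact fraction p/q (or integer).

x' = [58/75, 4/5]
P' = [607/75 11/5; 11/5 1]

x̄ = F·x = [6, -2]
P̄ = F·P·Fᵀ + Q = [29 -9; -9 7]
y = z − H·x̄ = [14]
S = H·P̄·Hᵀ + R = [150]
K = P̄·Hᵀ·S⁻¹ = [-28/75; 1/5]
x' = x̄ + K·y = [58/75, 4/5]
P' = (I − K·H)·P̄ = [607/75 11/5; 11/5 1]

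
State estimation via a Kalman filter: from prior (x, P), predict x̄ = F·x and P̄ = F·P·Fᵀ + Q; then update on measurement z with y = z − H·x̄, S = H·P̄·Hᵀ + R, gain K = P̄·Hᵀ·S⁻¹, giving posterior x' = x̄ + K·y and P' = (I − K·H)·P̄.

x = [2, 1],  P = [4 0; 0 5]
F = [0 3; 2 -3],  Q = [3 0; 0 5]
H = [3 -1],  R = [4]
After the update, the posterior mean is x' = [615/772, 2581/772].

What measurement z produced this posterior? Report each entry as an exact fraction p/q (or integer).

x̄ = F·x = [3, 1]
P̄ = F·P·Fᵀ + Q = [48 -45; -45 66]
S = H·P̄·Hᵀ + R = [772]
K = P̄·Hᵀ·S⁻¹ = [189/772; -201/772]
x' − x̄ = [-1701/772, 1809/772] = K·y
y = (KᵀK)⁻¹·Kᵀ·(x' − x̄) = [-9]
z = y + H·x̄ = [-9] + [8] = [-1]

z = [-1]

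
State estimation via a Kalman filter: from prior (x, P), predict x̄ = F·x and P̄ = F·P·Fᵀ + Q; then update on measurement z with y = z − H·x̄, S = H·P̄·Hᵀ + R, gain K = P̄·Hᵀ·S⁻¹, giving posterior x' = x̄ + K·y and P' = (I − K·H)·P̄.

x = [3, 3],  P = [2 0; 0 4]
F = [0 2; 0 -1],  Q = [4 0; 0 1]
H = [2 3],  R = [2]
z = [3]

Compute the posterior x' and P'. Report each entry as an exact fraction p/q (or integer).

x̄ = F·x = [6, -3]
P̄ = F·P·Fᵀ + Q = [20 -8; -8 5]
y = z − H·x̄ = [0]
S = H·P̄·Hᵀ + R = [31]
K = P̄·Hᵀ·S⁻¹ = [16/31; -1/31]
x' = x̄ + K·y = [6, -3]
P' = (I − K·H)·P̄ = [364/31 -232/31; -232/31 154/31]

x' = [6, -3]
P' = [364/31 -232/31; -232/31 154/31]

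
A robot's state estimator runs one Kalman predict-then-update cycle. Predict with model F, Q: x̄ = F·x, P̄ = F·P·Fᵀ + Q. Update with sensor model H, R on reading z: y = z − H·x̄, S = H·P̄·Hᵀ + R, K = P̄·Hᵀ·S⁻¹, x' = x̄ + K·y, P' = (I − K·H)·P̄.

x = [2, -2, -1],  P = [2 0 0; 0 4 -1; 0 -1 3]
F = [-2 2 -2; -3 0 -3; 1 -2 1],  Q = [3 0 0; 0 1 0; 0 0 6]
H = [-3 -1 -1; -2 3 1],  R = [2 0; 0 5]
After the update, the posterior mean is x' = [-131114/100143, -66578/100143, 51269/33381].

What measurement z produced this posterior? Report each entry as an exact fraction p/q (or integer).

x̄ = F·x = [-6, -3, 5]
P̄ = F·P·Fᵀ + Q = [47 36 -32; 36 46 -21; -32 -21 31]
S = H·P̄·Hᵀ + R = [484 -23; -23 208]
K = P̄·Hᵀ·S⁻¹ = [-30574/100143 -12047/100143; -26629/100143 18721/100143; 6208/33381 5822/33381]
x' − x̄ = [469744/100143, 233851/100143, -115636/33381] = K·y
y = (KᵀK)⁻¹·Kᵀ·(x' − x̄) = [-13, -6]
z = y + H·x̄ = [-13, -6] + [16, 8] = [3, 2]

z = [3, 2]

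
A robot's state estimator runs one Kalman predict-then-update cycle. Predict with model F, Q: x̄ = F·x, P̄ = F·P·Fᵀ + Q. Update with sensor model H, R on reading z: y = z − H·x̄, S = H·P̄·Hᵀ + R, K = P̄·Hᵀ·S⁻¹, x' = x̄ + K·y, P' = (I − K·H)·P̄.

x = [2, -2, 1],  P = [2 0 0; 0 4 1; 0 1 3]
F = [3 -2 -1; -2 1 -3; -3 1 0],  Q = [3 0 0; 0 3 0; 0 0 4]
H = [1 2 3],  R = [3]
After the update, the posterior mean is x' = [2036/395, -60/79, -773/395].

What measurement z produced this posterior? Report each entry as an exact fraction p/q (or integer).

z = [-2]

x̄ = F·x = [9, -9, -8]
P̄ = F·P·Fᵀ + Q = [44 -6 -27; -6 36 13; -27 13 26]
S = H·P̄·Hᵀ + R = [395]
K = P̄·Hᵀ·S⁻¹ = [-49/395; 21/79; 77/395]
x' − x̄ = [-1519/395, 651/79, 2387/395] = K·y
y = (KᵀK)⁻¹·Kᵀ·(x' − x̄) = [31]
z = y + H·x̄ = [31] + [-33] = [-2]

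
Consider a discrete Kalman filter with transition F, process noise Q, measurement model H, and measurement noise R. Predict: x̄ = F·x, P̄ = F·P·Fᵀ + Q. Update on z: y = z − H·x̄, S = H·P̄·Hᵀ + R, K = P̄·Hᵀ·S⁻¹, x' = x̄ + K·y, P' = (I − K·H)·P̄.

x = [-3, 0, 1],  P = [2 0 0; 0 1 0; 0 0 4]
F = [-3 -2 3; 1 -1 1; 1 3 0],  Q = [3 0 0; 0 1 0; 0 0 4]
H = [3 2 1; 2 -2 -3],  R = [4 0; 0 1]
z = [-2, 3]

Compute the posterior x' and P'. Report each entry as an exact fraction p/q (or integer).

x' = [24796/32875, -727/263, 43588/32875]
P' = [24899/32875 -1789/1315 45097/32875; -1789/1315 5318/1315 -941/263; 45097/32875 -941/263 110691/32875]

x̄ = F·x = [12, -2, -3]
P̄ = F·P·Fᵀ + Q = [61 8 -12; 8 8 -1; -12 -1 15]
y = z − H·x̄ = [-31, -34]
S = H·P̄·Hᵀ + R = [620 365; 365 480]
K = P̄·Hᵀ·S⁻¹ = [7586/32875 3957/32875; 141/1315 -99/1315; 2683/32875 -6629/32875]
x' = x̄ + K·y = [24796/32875, -727/263, 43588/32875]
P' = (I − K·H)·P̄ = [24899/32875 -1789/1315 45097/32875; -1789/1315 5318/1315 -941/263; 45097/32875 -941/263 110691/32875]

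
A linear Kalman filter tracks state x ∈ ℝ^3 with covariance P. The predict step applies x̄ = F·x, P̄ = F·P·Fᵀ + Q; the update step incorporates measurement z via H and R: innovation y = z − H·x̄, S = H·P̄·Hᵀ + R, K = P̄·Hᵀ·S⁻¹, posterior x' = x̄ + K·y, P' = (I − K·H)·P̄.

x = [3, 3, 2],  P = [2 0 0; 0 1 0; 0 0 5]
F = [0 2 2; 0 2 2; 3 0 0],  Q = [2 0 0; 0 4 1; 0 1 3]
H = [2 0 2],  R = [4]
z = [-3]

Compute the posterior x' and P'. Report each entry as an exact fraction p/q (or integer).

x' = [-53/48, -65/96, 1/32]
P' = [143/12 251/24 -91/8; 251/24 719/48 -159/16; -91/8 -159/16 189/16]

x̄ = F·x = [10, 10, 9]
P̄ = F·P·Fᵀ + Q = [26 24 0; 24 28 1; 0 1 21]
y = z − H·x̄ = [-41]
S = H·P̄·Hᵀ + R = [192]
K = P̄·Hᵀ·S⁻¹ = [13/48; 25/96; 7/32]
x' = x̄ + K·y = [-53/48, -65/96, 1/32]
P' = (I − K·H)·P̄ = [143/12 251/24 -91/8; 251/24 719/48 -159/16; -91/8 -159/16 189/16]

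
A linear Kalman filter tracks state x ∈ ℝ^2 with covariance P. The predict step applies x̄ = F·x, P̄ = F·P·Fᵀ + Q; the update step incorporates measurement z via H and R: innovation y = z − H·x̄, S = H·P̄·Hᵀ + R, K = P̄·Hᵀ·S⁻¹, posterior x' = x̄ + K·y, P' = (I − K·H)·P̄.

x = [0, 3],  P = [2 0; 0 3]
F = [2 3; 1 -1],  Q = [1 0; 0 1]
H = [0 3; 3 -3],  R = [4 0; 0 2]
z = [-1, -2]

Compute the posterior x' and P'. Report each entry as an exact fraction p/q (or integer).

x' = [-16515/17459, -5817/17459]
P' = [10602/17459 6836/17459; 6836/17459 6924/17459]

x̄ = F·x = [9, -3]
P̄ = F·P·Fᵀ + Q = [36 -5; -5 6]
y = z − H·x̄ = [8, -38]
S = H·P̄·Hᵀ + R = [58 -99; -99 470]
K = P̄·Hᵀ·S⁻¹ = [5127/17459 5649/17459; 5193/17459 -132/17459]
x' = x̄ + K·y = [-16515/17459, -5817/17459]
P' = (I − K·H)·P̄ = [10602/17459 6836/17459; 6836/17459 6924/17459]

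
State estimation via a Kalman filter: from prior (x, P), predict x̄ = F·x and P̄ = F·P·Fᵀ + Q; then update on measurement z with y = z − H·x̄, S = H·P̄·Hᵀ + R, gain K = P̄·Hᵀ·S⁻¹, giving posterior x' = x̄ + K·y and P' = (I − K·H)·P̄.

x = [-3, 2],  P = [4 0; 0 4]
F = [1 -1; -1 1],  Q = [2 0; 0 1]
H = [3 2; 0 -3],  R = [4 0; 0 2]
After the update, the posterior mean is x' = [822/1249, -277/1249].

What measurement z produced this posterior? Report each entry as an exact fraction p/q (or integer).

x̄ = F·x = [-5, 5]
P̄ = F·P·Fᵀ + Q = [10 -8; -8 9]
S = H·P̄·Hᵀ + R = [34 18; 18 83]
K = P̄·Hᵀ·S⁻¹ = [365/1249 282/1249; -6/1249 -405/1249]
x' − x̄ = [7067/1249, -6522/1249] = K·y
y = (KᵀK)⁻¹·Kᵀ·(x' − x̄) = [7, 16]
z = y + H·x̄ = [7, 16] + [-5, -15] = [2, 1]

z = [2, 1]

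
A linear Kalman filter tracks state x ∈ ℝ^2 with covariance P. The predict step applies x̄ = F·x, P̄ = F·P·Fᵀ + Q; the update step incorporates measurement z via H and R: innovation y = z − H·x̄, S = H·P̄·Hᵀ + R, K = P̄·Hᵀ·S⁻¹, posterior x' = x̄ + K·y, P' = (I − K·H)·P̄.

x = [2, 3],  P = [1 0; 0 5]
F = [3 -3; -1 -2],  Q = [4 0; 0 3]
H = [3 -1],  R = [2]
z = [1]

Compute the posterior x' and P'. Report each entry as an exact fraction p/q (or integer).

x' = [-432/193, -1487/193]
P' = [779/386 2043/386; 2043/386 6015/386]

x̄ = F·x = [-3, -8]
P̄ = F·P·Fᵀ + Q = [58 27; 27 24]
y = z − H·x̄ = [2]
S = H·P̄·Hᵀ + R = [386]
K = P̄·Hᵀ·S⁻¹ = [147/386; 57/386]
x' = x̄ + K·y = [-432/193, -1487/193]
P' = (I − K·H)·P̄ = [779/386 2043/386; 2043/386 6015/386]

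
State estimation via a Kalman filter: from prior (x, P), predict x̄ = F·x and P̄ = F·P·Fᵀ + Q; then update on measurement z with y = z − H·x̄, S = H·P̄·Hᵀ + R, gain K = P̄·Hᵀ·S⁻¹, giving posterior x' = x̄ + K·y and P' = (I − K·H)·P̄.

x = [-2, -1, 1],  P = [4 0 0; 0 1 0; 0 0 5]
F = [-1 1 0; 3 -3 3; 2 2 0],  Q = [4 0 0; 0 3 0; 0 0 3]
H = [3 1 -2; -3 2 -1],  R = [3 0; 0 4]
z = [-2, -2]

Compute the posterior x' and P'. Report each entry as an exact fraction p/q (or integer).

x̄ = F·x = [1, 0, -6]
P̄ = F·P·Fᵀ + Q = [9 -15 -6; -15 93 18; -6 18 23]
y = z − H·x̄ = [-17, -5]
S = H·P̄·Hᵀ + R = [179 -2; -2 552]
K = P̄·Hᵀ·S⁻¹ = [6573/49402 -9081/98804; 3525/49402 38151/98804; -745/2906 321/5812]
x' = x̄ + K·y = [-79273/98804, -310605/98804, -11147/5812]
P' = (I − K·H)·P̄ = [110601/98804 294441/98804 17259/5812; 294441/98804 978009/98804 54123/5812; 17259/5812 54123/5812 55185/5812]

x' = [-79273/98804, -310605/98804, -11147/5812]
P' = [110601/98804 294441/98804 17259/5812; 294441/98804 978009/98804 54123/5812; 17259/5812 54123/5812 55185/5812]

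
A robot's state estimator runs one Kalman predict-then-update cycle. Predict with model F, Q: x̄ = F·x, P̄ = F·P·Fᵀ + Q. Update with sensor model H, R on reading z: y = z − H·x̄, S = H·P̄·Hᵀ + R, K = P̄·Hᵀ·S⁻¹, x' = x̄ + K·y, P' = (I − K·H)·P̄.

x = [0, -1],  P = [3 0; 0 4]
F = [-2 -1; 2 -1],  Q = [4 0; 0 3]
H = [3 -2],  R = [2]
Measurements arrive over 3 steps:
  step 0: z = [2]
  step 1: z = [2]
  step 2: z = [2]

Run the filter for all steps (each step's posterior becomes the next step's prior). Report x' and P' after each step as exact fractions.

step 0: x̄ = F·x = [1, 1]
step 0: P̄ = F·P·Fᵀ + Q = [20 -8; -8 19]
step 0: y = z − H·x̄ = [1]
step 0: S = H·P̄·Hᵀ + R = [354]
step 0: K = P̄·Hᵀ·S⁻¹ = [38/177; -31/177]
step 0: x' = x̄ + K·y = [215/177, 146/177]
step 0: P' = (I − K·H)·P̄ = [652/177 940/177; 940/177 1441/177]
step 1: x̄ = F·x = [-192/59, 284/177]
step 1: P̄ = F·P·Fᵀ + Q = [2839/59 -389/59; -389/59 820/177]
step 1: y = z − H·x̄ = [2650/177]
step 1: S = H·P̄·Hᵀ + R = [94291/177]
step 1: K = P̄·Hᵀ·S⁻¹ = [27885/94291; -5141/94291]
step 1: x' = x̄ + K·y = [110642/94291, 74322/94291]
step 1: P' = (I − K·H)·P̄ = [144086/94291 188244/94291; 188244/94291 287507/94291]
step 2: x̄ = F·x = [-295606/94291, 146962/94291]
step 2: P̄ = F·P·Fᵀ + Q = [1993991/94291 -288837/94291; -288837/94291 393748/94291]
step 2: y = z − H·x̄ = [1369324/94291]
step 2: S = H·P̄·Hᵀ + R = [23175537/94291]
step 2: K = P̄·Hᵀ·S⁻¹ = [2186549/7725179; -1654007/23175537]
step 2: x' = x̄ + K·y = [685002/702289, 1100126/2106867]
step 2: P' = (I − K·H)·P̄ = [11251846/7725179 14691220/7725179; 14691220/7725179 67764497/23175537]

step 0: x' = [215/177, 146/177], P' = [652/177 940/177; 940/177 1441/177]
step 1: x' = [110642/94291, 74322/94291], P' = [144086/94291 188244/94291; 188244/94291 287507/94291]
step 2: x' = [685002/702289, 1100126/2106867], P' = [11251846/7725179 14691220/7725179; 14691220/7725179 67764497/23175537]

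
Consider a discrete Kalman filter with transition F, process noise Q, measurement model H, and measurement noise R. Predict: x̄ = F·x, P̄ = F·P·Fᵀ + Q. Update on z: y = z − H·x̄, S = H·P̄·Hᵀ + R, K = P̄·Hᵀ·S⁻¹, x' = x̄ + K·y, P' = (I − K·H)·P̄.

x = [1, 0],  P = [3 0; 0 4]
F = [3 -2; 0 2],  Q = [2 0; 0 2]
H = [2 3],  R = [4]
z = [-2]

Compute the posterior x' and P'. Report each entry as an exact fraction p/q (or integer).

x̄ = F·x = [3, 0]
P̄ = F·P·Fᵀ + Q = [45 -16; -16 18]
y = z − H·x̄ = [-8]
S = H·P̄·Hᵀ + R = [154]
K = P̄·Hᵀ·S⁻¹ = [3/11; 1/7]
x' = x̄ + K·y = [9/11, -8/7]
P' = (I − K·H)·P̄ = [369/11 -22; -22 104/7]

x' = [9/11, -8/7]
P' = [369/11 -22; -22 104/7]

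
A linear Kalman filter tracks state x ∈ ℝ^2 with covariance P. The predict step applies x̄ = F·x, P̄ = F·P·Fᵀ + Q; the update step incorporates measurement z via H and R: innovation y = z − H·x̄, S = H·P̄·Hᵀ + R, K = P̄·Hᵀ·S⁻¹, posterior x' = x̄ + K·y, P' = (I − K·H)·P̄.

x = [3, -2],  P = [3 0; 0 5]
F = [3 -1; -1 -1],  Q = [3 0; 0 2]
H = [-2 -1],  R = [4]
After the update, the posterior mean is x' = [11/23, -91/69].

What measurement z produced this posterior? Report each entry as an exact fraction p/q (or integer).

z = [1]

x̄ = F·x = [11, -1]
P̄ = F·P·Fᵀ + Q = [35 -4; -4 10]
S = H·P̄·Hᵀ + R = [138]
K = P̄·Hᵀ·S⁻¹ = [-11/23; -1/69]
x' − x̄ = [-242/23, -22/69] = K·y
y = (KᵀK)⁻¹·Kᵀ·(x' − x̄) = [22]
z = y + H·x̄ = [22] + [-21] = [1]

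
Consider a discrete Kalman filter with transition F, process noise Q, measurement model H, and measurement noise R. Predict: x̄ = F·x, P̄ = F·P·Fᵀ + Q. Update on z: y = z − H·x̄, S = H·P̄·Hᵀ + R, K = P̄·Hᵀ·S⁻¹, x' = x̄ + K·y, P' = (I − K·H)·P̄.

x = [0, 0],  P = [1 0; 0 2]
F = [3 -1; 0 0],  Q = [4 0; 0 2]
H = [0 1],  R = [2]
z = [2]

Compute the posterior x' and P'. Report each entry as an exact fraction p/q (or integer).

x' = [0, 1]
P' = [15 0; 0 1]

x̄ = F·x = [0, 0]
P̄ = F·P·Fᵀ + Q = [15 0; 0 2]
y = z − H·x̄ = [2]
S = H·P̄·Hᵀ + R = [4]
K = P̄·Hᵀ·S⁻¹ = [0; 1/2]
x' = x̄ + K·y = [0, 1]
P' = (I − K·H)·P̄ = [15 0; 0 1]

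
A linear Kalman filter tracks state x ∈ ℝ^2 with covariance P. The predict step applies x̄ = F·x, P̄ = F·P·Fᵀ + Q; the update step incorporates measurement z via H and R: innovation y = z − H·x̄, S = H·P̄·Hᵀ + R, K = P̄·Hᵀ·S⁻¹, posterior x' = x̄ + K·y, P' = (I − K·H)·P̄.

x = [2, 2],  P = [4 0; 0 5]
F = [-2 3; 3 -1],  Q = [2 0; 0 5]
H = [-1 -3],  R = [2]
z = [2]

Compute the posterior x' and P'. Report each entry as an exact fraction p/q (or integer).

x̄ = F·x = [2, 4]
P̄ = F·P·Fᵀ + Q = [63 -39; -39 46]
y = z − H·x̄ = [16]
S = H·P̄·Hᵀ + R = [245]
K = P̄·Hᵀ·S⁻¹ = [54/245; -99/245]
x' = x̄ + K·y = [1354/245, -604/245]
P' = (I − K·H)·P̄ = [12519/245 -4209/245; -4209/245 1469/245]

x' = [1354/245, -604/245]
P' = [12519/245 -4209/245; -4209/245 1469/245]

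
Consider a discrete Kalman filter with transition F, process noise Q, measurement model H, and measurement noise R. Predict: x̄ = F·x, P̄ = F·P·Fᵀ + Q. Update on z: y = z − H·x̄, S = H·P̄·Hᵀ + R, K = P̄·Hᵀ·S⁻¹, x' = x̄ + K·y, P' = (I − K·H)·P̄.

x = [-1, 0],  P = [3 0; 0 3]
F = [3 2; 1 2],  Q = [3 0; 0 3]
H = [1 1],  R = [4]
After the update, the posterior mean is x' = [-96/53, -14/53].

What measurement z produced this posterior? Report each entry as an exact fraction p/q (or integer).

x̄ = F·x = [-3, -1]
P̄ = F·P·Fᵀ + Q = [42 21; 21 18]
S = H·P̄·Hᵀ + R = [106]
K = P̄·Hᵀ·S⁻¹ = [63/106; 39/106]
x' − x̄ = [63/53, 39/53] = K·y
y = (KᵀK)⁻¹·Kᵀ·(x' − x̄) = [2]
z = y + H·x̄ = [2] + [-4] = [-2]

z = [-2]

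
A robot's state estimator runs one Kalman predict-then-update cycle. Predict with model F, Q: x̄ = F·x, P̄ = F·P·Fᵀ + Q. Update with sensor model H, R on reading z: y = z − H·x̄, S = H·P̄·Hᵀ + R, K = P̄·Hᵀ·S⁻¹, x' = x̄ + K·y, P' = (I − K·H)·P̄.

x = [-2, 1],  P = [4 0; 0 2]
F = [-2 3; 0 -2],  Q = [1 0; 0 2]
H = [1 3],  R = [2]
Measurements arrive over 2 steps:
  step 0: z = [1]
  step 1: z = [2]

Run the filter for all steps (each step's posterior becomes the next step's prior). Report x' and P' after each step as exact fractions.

step 0: x' = [7, -2], P' = [1924/55 -642/55; -642/55 226/55]
step 1: x' = [-6450/3181, 3904/3181], P' = [417244/3181 -135270/3181; -135270/3181 44502/3181]

step 0: x̄ = F·x = [7, -2]
step 0: P̄ = F·P·Fᵀ + Q = [35 -12; -12 10]
step 0: y = z − H·x̄ = [0]
step 0: S = H·P̄·Hᵀ + R = [55]
step 0: K = P̄·Hᵀ·S⁻¹ = [-1/55; 18/55]
step 0: x' = x̄ + K·y = [7, -2]
step 0: P' = (I − K·H)·P̄ = [1924/55 -642/55; -642/55 226/55]
step 1: x̄ = F·x = [-20, 4]
step 1: P̄ = F·P·Fᵀ + Q = [17489/55 -3924/55; -3924/55 1014/55]
step 1: y = z − H·x̄ = [10]
step 1: S = H·P̄·Hᵀ + R = [3181/55]
step 1: K = P̄·Hᵀ·S⁻¹ = [5717/3181; -882/3181]
step 1: x' = x̄ + K·y = [-6450/3181, 3904/3181]
step 1: P' = (I − K·H)·P̄ = [417244/3181 -135270/3181; -135270/3181 44502/3181]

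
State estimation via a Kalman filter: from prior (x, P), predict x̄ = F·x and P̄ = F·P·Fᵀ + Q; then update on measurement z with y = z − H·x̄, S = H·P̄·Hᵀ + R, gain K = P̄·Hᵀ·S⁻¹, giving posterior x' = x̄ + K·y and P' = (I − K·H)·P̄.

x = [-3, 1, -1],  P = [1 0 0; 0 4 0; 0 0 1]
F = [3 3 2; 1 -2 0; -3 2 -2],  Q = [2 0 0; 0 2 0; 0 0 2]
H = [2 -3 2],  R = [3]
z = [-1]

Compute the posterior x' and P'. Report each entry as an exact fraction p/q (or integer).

x' = [-6711/535, -894/535, 5122/535]
P' = [19601/1070 3149/1070 -14597/1070; 3149/1070 1561/1070 -1013/1070; -14597/1070 -1013/1070 13289/1070]

x̄ = F·x = [-8, -5, 13]
P̄ = F·P·Fᵀ + Q = [51 -21 11; -21 19 -19; 11 -19 31]
y = z − H·x̄ = [-26]
S = H·P̄·Hᵀ + R = [1070]
K = P̄·Hᵀ·S⁻¹ = [187/1070; -137/1070; 141/1070]
x' = x̄ + K·y = [-6711/535, -894/535, 5122/535]
P' = (I − K·H)·P̄ = [19601/1070 3149/1070 -14597/1070; 3149/1070 1561/1070 -1013/1070; -14597/1070 -1013/1070 13289/1070]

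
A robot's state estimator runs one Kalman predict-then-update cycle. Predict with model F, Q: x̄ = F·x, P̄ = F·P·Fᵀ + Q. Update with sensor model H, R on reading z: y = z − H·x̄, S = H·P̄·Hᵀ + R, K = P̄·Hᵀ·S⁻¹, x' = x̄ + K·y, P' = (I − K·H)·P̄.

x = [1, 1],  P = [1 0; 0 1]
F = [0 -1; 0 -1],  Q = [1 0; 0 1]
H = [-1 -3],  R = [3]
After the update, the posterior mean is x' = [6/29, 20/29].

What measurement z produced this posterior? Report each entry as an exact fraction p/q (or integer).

x̄ = F·x = [-1, -1]
P̄ = F·P·Fᵀ + Q = [2 1; 1 2]
S = H·P̄·Hᵀ + R = [29]
K = P̄·Hᵀ·S⁻¹ = [-5/29; -7/29]
x' − x̄ = [35/29, 49/29] = K·y
y = (KᵀK)⁻¹·Kᵀ·(x' − x̄) = [-7]
z = y + H·x̄ = [-7] + [4] = [-3]

z = [-3]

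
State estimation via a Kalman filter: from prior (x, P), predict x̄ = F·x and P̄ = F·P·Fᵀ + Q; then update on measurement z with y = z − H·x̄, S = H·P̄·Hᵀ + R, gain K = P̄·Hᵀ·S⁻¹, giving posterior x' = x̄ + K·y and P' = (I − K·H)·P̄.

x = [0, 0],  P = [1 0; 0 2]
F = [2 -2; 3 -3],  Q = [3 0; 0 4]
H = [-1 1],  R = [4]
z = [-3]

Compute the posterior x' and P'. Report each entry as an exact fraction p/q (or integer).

x' = [-9/14, -39/14]
P' = [201/14 213/14; 213/14 265/14]

x̄ = F·x = [0, 0]
P̄ = F·P·Fᵀ + Q = [15 18; 18 31]
y = z − H·x̄ = [-3]
S = H·P̄·Hᵀ + R = [14]
K = P̄·Hᵀ·S⁻¹ = [3/14; 13/14]
x' = x̄ + K·y = [-9/14, -39/14]
P' = (I − K·H)·P̄ = [201/14 213/14; 213/14 265/14]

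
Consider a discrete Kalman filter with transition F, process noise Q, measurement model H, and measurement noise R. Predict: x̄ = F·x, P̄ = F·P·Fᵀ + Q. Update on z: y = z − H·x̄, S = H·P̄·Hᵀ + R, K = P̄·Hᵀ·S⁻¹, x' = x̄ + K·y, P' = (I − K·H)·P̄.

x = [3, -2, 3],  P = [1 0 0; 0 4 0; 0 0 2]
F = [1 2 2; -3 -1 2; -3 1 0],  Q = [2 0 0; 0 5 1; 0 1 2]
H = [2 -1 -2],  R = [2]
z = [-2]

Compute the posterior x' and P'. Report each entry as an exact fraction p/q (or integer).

x' = [-685/192, 337/48, -601/96]
P' = [2975/192 373/48 1091/96; 373/48 191/12 1/24; 1091/96 1/24 551/48]

x̄ = F·x = [5, -1, -11]
P̄ = F·P·Fᵀ + Q = [27 -3 5; -3 26 6; 5 6 15]
y = z − H·x̄ = [-35]
S = H·P̄·Hᵀ + R = [192]
K = P̄·Hᵀ·S⁻¹ = [47/192; -11/48; -13/96]
x' = x̄ + K·y = [-685/192, 337/48, -601/96]
P' = (I − K·H)·P̄ = [2975/192 373/48 1091/96; 373/48 191/12 1/24; 1091/96 1/24 551/48]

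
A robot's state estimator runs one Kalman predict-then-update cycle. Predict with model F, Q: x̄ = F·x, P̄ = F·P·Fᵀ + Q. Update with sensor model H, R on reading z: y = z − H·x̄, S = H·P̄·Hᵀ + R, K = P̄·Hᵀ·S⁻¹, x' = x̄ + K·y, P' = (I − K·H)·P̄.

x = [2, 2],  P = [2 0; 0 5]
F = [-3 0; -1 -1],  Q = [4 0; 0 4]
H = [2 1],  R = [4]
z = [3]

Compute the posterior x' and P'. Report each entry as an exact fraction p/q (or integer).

x' = [188/127, -71/127]
P' = [294/127 -388/127; -388/127 868/127]

x̄ = F·x = [-6, -4]
P̄ = F·P·Fᵀ + Q = [22 6; 6 11]
y = z − H·x̄ = [19]
S = H·P̄·Hᵀ + R = [127]
K = P̄·Hᵀ·S⁻¹ = [50/127; 23/127]
x' = x̄ + K·y = [188/127, -71/127]
P' = (I − K·H)·P̄ = [294/127 -388/127; -388/127 868/127]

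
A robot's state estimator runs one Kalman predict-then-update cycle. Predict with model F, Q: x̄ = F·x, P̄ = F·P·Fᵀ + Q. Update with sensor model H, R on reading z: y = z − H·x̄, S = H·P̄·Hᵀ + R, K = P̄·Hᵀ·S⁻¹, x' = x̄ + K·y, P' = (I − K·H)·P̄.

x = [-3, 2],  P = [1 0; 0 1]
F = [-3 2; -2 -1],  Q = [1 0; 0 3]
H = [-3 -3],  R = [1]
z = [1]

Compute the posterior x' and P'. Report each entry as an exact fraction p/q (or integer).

x̄ = F·x = [13, 4]
P̄ = F·P·Fᵀ + Q = [14 4; 4 8]
y = z − H·x̄ = [52]
S = H·P̄·Hᵀ + R = [271]
K = P̄·Hᵀ·S⁻¹ = [-54/271; -36/271]
x' = x̄ + K·y = [715/271, -788/271]
P' = (I − K·H)·P̄ = [878/271 -860/271; -860/271 872/271]

x' = [715/271, -788/271]
P' = [878/271 -860/271; -860/271 872/271]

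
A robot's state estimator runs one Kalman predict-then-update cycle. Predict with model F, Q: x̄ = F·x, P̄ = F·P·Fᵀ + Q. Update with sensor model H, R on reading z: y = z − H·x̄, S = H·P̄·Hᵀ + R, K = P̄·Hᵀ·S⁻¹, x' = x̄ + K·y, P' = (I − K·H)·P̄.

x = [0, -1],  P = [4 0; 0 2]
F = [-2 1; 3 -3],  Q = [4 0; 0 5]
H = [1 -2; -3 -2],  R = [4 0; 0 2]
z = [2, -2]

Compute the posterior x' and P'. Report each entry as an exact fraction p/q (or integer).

x̄ = F·x = [-1, 3]
P̄ = F·P·Fᵀ + Q = [22 -30; -30 59]
y = z − H·x̄ = [9, 1]
S = H·P̄·Hᵀ + R = [382 50; 50 76]
K = P̄·Hᵀ·S⁻¹ = [1633/6633 -1598/6633; -2462/6633 -824/6633]
x' = x̄ + K·y = [6466/6633, -3083/6633]
P' = (I − K·H)·P̄ = [2432/6633 -2050/6633; -2050/6633 3899/6633]

x' = [6466/6633, -3083/6633]
P' = [2432/6633 -2050/6633; -2050/6633 3899/6633]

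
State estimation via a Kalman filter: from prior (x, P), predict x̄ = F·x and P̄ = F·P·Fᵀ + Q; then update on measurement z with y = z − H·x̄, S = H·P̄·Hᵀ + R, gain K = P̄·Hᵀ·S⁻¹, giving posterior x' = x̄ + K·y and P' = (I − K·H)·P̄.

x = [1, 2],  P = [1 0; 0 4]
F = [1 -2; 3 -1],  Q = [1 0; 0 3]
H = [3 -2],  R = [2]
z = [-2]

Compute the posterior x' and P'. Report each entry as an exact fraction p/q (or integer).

x̄ = F·x = [-3, 1]
P̄ = F·P·Fᵀ + Q = [18 11; 11 16]
y = z − H·x̄ = [9]
S = H·P̄·Hᵀ + R = [96]
K = P̄·Hᵀ·S⁻¹ = [1/3; 1/96]
x' = x̄ + K·y = [0, 35/32]
P' = (I − K·H)·P̄ = [22/3 32/3; 32/3 1535/96]

x' = [0, 35/32]
P' = [22/3 32/3; 32/3 1535/96]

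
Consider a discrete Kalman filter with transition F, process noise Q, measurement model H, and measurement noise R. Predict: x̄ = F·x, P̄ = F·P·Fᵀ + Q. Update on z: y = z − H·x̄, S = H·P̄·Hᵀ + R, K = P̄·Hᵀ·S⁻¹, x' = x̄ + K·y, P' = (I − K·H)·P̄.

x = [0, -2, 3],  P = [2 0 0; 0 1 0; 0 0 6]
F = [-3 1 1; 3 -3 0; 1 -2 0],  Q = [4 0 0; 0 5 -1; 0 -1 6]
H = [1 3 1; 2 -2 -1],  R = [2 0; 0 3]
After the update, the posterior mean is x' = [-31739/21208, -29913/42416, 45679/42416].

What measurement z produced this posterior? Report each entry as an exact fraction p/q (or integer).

z = [-3, -3]

x̄ = F·x = [1, 6, 4]
P̄ = F·P·Fᵀ + Q = [29 -21 -8; -21 32 11; -8 11 12]
S = H·P̄·Hᵀ + R = [255 -293; -293 503]
K = P̄·Hᵀ·S⁻¹ = [5259/21208 7617/21208; 8977/42416 -4637/42416; 3961/42416 -1909/42416]
x' − x̄ = [-52947/21208, -284409/42416, -123985/42416] = K·y
y = (KᵀK)⁻¹·Kᵀ·(x' − x̄) = [-26, 11]
z = y + H·x̄ = [-26, 11] + [23, -14] = [-3, -3]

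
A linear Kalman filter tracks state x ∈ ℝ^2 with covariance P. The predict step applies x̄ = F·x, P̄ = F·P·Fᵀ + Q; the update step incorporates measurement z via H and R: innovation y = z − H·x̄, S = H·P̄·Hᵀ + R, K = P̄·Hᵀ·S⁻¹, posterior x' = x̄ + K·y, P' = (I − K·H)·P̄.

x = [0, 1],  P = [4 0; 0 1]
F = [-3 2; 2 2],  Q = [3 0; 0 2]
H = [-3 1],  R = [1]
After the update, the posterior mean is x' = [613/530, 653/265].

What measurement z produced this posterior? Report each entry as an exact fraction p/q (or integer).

x̄ = F·x = [2, 2]
P̄ = F·P·Fᵀ + Q = [43 -20; -20 22]
S = H·P̄·Hᵀ + R = [530]
K = P̄·Hᵀ·S⁻¹ = [-149/530; 41/265]
x' − x̄ = [-447/530, 123/265] = K·y
y = (KᵀK)⁻¹·Kᵀ·(x' − x̄) = [3]
z = y + H·x̄ = [3] + [-4] = [-1]

z = [-1]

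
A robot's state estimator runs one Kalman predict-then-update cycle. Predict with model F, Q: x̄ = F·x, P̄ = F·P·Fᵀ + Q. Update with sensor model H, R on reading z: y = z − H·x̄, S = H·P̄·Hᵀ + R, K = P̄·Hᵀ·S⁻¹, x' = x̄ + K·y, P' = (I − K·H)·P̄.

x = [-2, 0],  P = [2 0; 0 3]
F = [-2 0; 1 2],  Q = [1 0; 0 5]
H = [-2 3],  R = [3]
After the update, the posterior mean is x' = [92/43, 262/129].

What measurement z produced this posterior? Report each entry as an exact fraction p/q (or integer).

z = [2]

x̄ = F·x = [4, -2]
P̄ = F·P·Fᵀ + Q = [9 -4; -4 19]
S = H·P̄·Hᵀ + R = [258]
K = P̄·Hᵀ·S⁻¹ = [-5/43; 65/258]
x' − x̄ = [-80/43, 520/129] = K·y
y = (KᵀK)⁻¹·Kᵀ·(x' − x̄) = [16]
z = y + H·x̄ = [16] + [-14] = [2]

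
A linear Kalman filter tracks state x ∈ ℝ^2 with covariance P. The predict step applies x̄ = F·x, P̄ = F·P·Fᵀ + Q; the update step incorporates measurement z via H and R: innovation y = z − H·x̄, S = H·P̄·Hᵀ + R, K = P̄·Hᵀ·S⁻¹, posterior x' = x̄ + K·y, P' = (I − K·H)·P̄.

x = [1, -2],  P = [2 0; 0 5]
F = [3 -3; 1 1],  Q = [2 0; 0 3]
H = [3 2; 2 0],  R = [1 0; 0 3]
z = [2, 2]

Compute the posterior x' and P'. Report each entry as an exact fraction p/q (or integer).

x̄ = F·x = [9, -1]
P̄ = F·P·Fᵀ + Q = [65 -9; -9 10]
y = z − H·x̄ = [-23, -16]
S = H·P̄·Hᵀ + R = [518 354; 354 263]
K = P̄·Hᵀ·S⁻¹ = [531/10918 2341/5459; 4531/10918 -3423/5459]
x' = x̄ + K·y = [11137/10918, -5595/10918]
P' = (I − K·H)·P̄ = [7023/10918 -10269/10918; -10269/10918 17669/10918]

x' = [11137/10918, -5595/10918]
P' = [7023/10918 -10269/10918; -10269/10918 17669/10918]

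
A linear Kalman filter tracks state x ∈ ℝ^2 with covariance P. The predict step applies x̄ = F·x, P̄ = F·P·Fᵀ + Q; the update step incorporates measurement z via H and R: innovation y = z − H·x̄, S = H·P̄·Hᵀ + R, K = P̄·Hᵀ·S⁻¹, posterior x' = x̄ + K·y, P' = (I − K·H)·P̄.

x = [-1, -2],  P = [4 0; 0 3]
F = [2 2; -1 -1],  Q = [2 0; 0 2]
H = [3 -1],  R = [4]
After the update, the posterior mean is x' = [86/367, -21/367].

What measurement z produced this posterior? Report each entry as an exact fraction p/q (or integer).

x̄ = F·x = [-6, 3]
P̄ = F·P·Fᵀ + Q = [30 -14; -14 9]
S = H·P̄·Hᵀ + R = [367]
K = P̄·Hᵀ·S⁻¹ = [104/367; -51/367]
x' − x̄ = [2288/367, -1122/367] = K·y
y = (KᵀK)⁻¹·Kᵀ·(x' − x̄) = [22]
z = y + H·x̄ = [22] + [-21] = [1]

z = [1]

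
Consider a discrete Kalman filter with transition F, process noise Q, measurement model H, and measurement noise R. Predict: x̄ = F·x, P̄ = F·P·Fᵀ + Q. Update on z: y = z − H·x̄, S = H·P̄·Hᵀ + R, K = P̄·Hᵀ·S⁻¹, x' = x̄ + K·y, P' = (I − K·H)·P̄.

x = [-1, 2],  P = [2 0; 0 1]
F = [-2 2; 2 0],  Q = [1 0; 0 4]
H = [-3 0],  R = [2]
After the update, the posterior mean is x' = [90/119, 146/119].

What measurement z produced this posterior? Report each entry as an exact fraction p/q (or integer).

z = [-2]

x̄ = F·x = [6, -2]
P̄ = F·P·Fᵀ + Q = [13 -8; -8 12]
S = H·P̄·Hᵀ + R = [119]
K = P̄·Hᵀ·S⁻¹ = [-39/119; 24/119]
x' − x̄ = [-624/119, 384/119] = K·y
y = (KᵀK)⁻¹·Kᵀ·(x' − x̄) = [16]
z = y + H·x̄ = [16] + [-18] = [-2]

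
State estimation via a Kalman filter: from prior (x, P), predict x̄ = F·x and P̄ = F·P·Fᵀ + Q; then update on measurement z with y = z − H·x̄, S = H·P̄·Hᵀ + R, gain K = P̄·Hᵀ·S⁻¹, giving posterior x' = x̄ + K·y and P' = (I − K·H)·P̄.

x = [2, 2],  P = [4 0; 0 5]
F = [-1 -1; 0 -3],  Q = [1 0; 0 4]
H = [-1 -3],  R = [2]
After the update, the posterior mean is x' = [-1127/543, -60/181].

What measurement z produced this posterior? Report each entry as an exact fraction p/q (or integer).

z = [3]

x̄ = F·x = [-4, -6]
P̄ = F·P·Fᵀ + Q = [10 15; 15 49]
S = H·P̄·Hᵀ + R = [543]
K = P̄·Hᵀ·S⁻¹ = [-55/543; -54/181]
x' − x̄ = [1045/543, 1026/181] = K·y
y = (KᵀK)⁻¹·Kᵀ·(x' − x̄) = [-19]
z = y + H·x̄ = [-19] + [22] = [3]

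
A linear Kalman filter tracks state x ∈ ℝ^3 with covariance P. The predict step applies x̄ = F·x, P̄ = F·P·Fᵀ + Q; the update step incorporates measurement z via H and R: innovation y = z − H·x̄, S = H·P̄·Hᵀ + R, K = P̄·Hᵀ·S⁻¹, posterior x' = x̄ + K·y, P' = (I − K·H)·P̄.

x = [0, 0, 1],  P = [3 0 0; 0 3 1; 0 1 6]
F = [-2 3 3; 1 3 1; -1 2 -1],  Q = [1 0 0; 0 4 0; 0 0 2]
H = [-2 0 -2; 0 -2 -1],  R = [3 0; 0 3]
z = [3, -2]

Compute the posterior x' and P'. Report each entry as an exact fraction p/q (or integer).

x' = [-8569/57298, 45277/28649, -74441/57298]
P' = [786273/57298 183993/28649 -748497/57298; 183993/28649 111498/28649 -184830/28649; -748497/57298 -184830/28649 753159/57298]

x̄ = F·x = [3, 1, -1]
P̄ = F·P·Fᵀ + Q = [112 51 9; 51 46 8; 9 8 19]
y = z − H·x̄ = [7, -1]
S = H·P̄·Hᵀ + R = [599 292; 292 238]
K = P̄·Hᵀ·S⁻¹ = [-12592/28649 4175/57298; 558/28649 -12722/28649; -1554/28649 -4613/57298]
x' = x̄ + K·y = [-8569/57298, 45277/28649, -74441/57298]
P' = (I − K·H)·P̄ = [786273/57298 183993/28649 -748497/57298; 183993/28649 111498/28649 -184830/28649; -748497/57298 -184830/28649 753159/57298]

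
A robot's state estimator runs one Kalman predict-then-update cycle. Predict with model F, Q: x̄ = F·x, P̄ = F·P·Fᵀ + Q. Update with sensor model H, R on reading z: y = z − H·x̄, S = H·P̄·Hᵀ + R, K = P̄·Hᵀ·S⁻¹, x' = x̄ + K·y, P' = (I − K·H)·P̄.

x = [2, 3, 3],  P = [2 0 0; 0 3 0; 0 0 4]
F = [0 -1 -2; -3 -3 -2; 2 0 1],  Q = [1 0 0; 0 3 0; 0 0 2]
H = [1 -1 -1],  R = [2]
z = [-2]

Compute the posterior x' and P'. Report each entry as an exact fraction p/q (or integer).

x' = [-255/26, -413/26, 98/13]
P' = [511/26 707/26 -101/13; 707/26 1303/26 -279/13; -101/13 -279/13 180/13]

x̄ = F·x = [-9, -21, 7]
P̄ = F·P·Fᵀ + Q = [20 25 -8; 25 64 -20; -8 -20 14]
y = z − H·x̄ = [-7]
S = H·P̄·Hᵀ + R = [26]
K = P̄·Hᵀ·S⁻¹ = [3/26; -19/26; -1/13]
x' = x̄ + K·y = [-255/26, -413/26, 98/13]
P' = (I − K·H)·P̄ = [511/26 707/26 -101/13; 707/26 1303/26 -279/13; -101/13 -279/13 180/13]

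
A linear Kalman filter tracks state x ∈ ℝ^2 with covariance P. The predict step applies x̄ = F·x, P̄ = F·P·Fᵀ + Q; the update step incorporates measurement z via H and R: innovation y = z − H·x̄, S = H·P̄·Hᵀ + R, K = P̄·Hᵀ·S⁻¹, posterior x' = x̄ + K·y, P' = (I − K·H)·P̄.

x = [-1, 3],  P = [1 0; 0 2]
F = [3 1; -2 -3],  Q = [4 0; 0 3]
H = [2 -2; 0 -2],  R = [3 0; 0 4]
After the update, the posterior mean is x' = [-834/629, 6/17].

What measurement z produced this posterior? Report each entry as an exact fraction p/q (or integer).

z = [-3, -2]

x̄ = F·x = [0, -7]
P̄ = F·P·Fᵀ + Q = [15 -12; -12 25]
S = H·P̄·Hᵀ + R = [259 148; 148 104]
K = P̄·Hᵀ·S⁻¹ = [258/629 -6/17; -1/17 -27/68]
x' − x̄ = [-834/629, 125/17] = K·y
y = (KᵀK)⁻¹·Kᵀ·(x' − x̄) = [-17, -16]
z = y + H·x̄ = [-17, -16] + [14, 14] = [-3, -2]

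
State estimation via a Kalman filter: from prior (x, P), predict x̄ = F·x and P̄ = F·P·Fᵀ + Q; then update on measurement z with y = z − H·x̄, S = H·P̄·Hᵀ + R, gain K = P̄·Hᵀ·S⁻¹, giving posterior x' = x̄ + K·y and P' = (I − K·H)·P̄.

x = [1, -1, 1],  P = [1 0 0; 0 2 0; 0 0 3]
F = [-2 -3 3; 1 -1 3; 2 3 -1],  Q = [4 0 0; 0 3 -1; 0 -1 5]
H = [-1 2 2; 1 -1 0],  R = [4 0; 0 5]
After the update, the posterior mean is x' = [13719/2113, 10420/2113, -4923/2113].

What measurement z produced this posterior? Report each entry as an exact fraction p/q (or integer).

x̄ = F·x = [4, 5, -2]
P̄ = F·P·Fᵀ + Q = [53 31 -31; 31 33 -14; -31 -14 30]
S = H·P̄·Hᵀ + R = [197 -60; -60 29]
K = P̄·Hᵀ·S⁻¹ = [-217/2113 1154/2113; 83/2113 26/2113; 807/2113 431/2113]
x' − x̄ = [5267/2113, -145/2113, -697/2113] = K·y
y = (KᵀK)⁻¹·Kᵀ·(x' − x̄) = [-3, 4]
z = y + H·x̄ = [-3, 4] + [2, -1] = [-1, 3]

z = [-1, 3]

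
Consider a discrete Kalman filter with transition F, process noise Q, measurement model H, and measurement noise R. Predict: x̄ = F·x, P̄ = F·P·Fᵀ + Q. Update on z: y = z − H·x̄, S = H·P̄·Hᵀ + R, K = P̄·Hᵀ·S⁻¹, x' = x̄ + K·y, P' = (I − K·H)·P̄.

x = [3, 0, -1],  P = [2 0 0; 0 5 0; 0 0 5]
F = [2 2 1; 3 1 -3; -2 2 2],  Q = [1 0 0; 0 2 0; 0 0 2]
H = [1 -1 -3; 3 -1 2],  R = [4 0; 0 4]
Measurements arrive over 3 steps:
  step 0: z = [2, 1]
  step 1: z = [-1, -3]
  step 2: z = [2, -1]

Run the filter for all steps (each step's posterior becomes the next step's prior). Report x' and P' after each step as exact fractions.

step 0: x̄ = F·x = [5, 12, -8]
step 0: P̄ = F·P·Fᵀ + Q = [34 7 22; 7 70 -32; 22 -32 50]
step 0: y = z − H·x̄ = [-15, 14]
step 0: S = H·P̄·Hᵀ + R = [220 -342; -342 930]
step 0: K = P̄·Hᵀ·S⁻¹ = [939/7303 8621/43818; -663/7303 -6787/43818; -1797/7303 894/7303]
step 0: x' = x̄ + K·y = [127637/21909, 245234/21909, -18953/7303]
step 0: P' = (I − K·H)·P̄ = [511219/43818 1094977/43818 -33683/7303; 1094977/43818 2431603/43818 -73373/7303; -33683/7303 -73373/7303 15626/7303]
step 1: x̄ = F·x = [688883/21909, 798722/21909, 40492/7303]
step 1: P̄ = F·P·Fᵀ + Q = [9049667/21909 9608276/21909 803904/7303; 9608276/21909 10406534/21909 824840/7303; 803904/7303 824840/7303 261502/7303]
step 1: y = z − H·x̄ = [150786/7303, -1576606/21909]
step 1: S = H·P̄·Hᵀ + R = [2588229/7303 -6664023/7303; -6664023/7303 56472005/21909]
step 1: K = P̄·Hᵀ·S⁻¹ = [159231442/885586293 45231359/98398477; 65242742/885586293 43282268/98398477; -226217861/885586293 2130591/98398477]
step 1: x' = x̄ + K·y = [204313149/98398477, 622263710/98398477, -126715564/98398477]
step 1: P' = (I − K·H)·P̄ = [6902306678/885586293 13953307030/885586293 -2562642040/885586293; 13953307030/885586293 29657990090/885586293 -5321884676/885586293; -2562642040/885586293 -5321884676/885586293 1221371360/885586293]
step 2: x̄ = F·x = [1526438154/98398477, 1615349849/98398477, 582469994/98398477]
step 2: P̄ = F·P·Fᵀ + Q = [228436494101/885586293 242989511908/885586293 56408884232/885586293; 242989511908/885586293 266320971974/885586293 56922974296/885586293; 56408884232/885586293 56922974296/885586293 19197447770/885586293]
step 2: y = z − H·x̄ = [2033118631/98398477, -4227303078/98398477]
step 2: S = H·P̄·Hᵀ + R = [188182357745/885586293 -157817165101/295195431; -157817165101/295195431 154873244143/98398477]
step 2: K = P̄·Hᵀ·S⁻¹ = [3764629494406/21535671908471 9855825967361/21535671908471; 1351145276498/21535671908471 9365994008648/21535671908471; -5444823098663/21535671908471 478911649773/21535671908471]
step 2: x' = x̄ + K·y = [-11552554934894/21535671908471, -20917115424351/21535671908471, -5595546852349/21535671908471]
step 2: P' = (I − K·H)·P̄ = [158149257646330/21535671908471 318250977309210/21535671908471 -58386745880168/21535671908471; 318250977309210/21535671908471 675511932017110/21535671908471 -120888511937964/21535671908471; -58386745880168/21535671908471 -120888511937964/21535671908471 28093686150816/21535671908471]

step 0: x' = [127637/21909, 245234/21909, -18953/7303], P' = [511219/43818 1094977/43818 -33683/7303; 1094977/43818 2431603/43818 -73373/7303; -33683/7303 -73373/7303 15626/7303]
step 1: x' = [204313149/98398477, 622263710/98398477, -126715564/98398477], P' = [6902306678/885586293 13953307030/885586293 -2562642040/885586293; 13953307030/885586293 29657990090/885586293 -5321884676/885586293; -2562642040/885586293 -5321884676/885586293 1221371360/885586293]
step 2: x' = [-11552554934894/21535671908471, -20917115424351/21535671908471, -5595546852349/21535671908471], P' = [158149257646330/21535671908471 318250977309210/21535671908471 -58386745880168/21535671908471; 318250977309210/21535671908471 675511932017110/21535671908471 -120888511937964/21535671908471; -58386745880168/21535671908471 -120888511937964/21535671908471 28093686150816/21535671908471]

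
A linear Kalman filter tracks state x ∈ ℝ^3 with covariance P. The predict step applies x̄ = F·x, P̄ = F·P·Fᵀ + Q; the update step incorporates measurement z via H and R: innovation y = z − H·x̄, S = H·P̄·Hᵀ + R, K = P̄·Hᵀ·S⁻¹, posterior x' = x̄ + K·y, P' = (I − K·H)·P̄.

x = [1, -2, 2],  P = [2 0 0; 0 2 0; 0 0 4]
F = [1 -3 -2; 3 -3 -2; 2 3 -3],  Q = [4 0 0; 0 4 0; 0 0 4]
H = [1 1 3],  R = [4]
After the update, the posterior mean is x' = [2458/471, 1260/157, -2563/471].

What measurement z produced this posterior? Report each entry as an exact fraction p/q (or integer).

z = [-3]

x̄ = F·x = [3, 5, -10]
P̄ = F·P·Fᵀ + Q = [40 40 10; 40 56 18; 10 18 66]
S = H·P̄·Hᵀ + R = [942]
K = P̄·Hᵀ·S⁻¹ = [55/471; 25/157; 113/471]
x' − x̄ = [1045/471, 475/157, 2147/471] = K·y
y = (KᵀK)⁻¹·Kᵀ·(x' − x̄) = [19]
z = y + H·x̄ = [19] + [-22] = [-3]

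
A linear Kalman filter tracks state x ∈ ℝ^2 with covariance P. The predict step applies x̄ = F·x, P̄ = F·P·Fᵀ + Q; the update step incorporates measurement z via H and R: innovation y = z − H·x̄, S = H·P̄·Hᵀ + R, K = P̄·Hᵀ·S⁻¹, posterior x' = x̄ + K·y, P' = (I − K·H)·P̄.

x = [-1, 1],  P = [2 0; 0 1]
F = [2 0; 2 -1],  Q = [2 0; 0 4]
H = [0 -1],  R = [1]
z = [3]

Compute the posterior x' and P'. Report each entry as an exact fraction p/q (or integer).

x' = [-2, -3]
P' = [38/7 4/7; 4/7 13/14]

x̄ = F·x = [-2, -3]
P̄ = F·P·Fᵀ + Q = [10 8; 8 13]
y = z − H·x̄ = [0]
S = H·P̄·Hᵀ + R = [14]
K = P̄·Hᵀ·S⁻¹ = [-4/7; -13/14]
x' = x̄ + K·y = [-2, -3]
P' = (I − K·H)·P̄ = [38/7 4/7; 4/7 13/14]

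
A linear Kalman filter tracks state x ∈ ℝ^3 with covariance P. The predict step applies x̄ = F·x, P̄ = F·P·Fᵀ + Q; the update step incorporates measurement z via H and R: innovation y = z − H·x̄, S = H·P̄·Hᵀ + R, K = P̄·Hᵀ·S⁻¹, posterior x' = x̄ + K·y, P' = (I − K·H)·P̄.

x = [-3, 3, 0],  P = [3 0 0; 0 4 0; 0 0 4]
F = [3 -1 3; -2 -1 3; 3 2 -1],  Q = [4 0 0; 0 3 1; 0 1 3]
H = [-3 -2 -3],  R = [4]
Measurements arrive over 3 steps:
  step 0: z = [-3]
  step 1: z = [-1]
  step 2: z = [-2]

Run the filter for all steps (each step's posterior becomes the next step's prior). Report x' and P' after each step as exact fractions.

step 0: x̄ = F·x = [-12, 3, -3]
step 0: P̄ = F·P·Fᵀ + Q = [71 22 7; 22 55 -37; 7 -37 50]
step 0: y = z − H·x̄ = [-42]
step 0: S = H·P̄·Hᵀ + R = [1259]
step 0: K = P̄·Hᵀ·S⁻¹ = [-278/1259; -65/1259; -97/1259]
step 0: x' = x̄ + K·y = [-3432/1259, 6507/1259, 297/1259]
step 0: P' = (I − K·H)·P̄ = [12105/1259 9628/1259 -18153/1259; 9628/1259 65020/1259 -52888/1259; -18153/1259 -52888/1259 53541/1259]
step 1: x̄ = F·x = [-15912/1259, 1248/1259, 2421/1259]
step 1: P̄ = F·P·Fᵀ + Q = [593676/1259 727500/1259 -631968/1259; 727500/1259 1172762/1259 -999329/1259; -631968/1259 -999329/1259 862349/1259]
step 1: y = z − H·x̄ = [-39236/1259]
step 1: S = H·P̄·Hᵀ + R = [3162937/1259]
step 1: K = P̄·Hᵀ·S⁻¹ = [-1340124/3162937; -1530037/3162937; 1307515/3162937]
step 1: x' = x̄ + K·y = [1789080/3162937, 50818012/3162937, -34665757/3162937]
step 1: P' = (I − K·H)·P̄ = [64994004/3162937 199044768/3162937 -195903684/3162937; 199044768/3162937 1086861875/3162937 -921579302/3162937; -195903684/3162937 -921579302/3162937 808546532/3162937]
step 2: x̄ = F·x = [-6497741/137519, -158393443/3162937, 141669021/3162937]
step 2: P̄ = F·P·Fᵀ + Q = [424796493/137519 552892897/137519 -480163488/137519; 552892897/137519 17309744582/3162937 -14985473447/3162937; -480163488/137519 -14985473447/3162937 13000705407/3162937]
step 2: y = z − H·x̄ = [-346449826/3162937]
step 2: S = H·P̄·Hᵀ + R = [48175926966/3162937]
step 2: K = P̄·Hᵀ·S⁻¹ = [-21612750607/48175926966; -13906339358/24087963483; 24100111345/48175926966]
step 2: x' = x̄ + K·y = [45517138406/24087963483, 316943834147/24087963483, -240985352066/24087963483]
step 2: P' = (I − K·H)·P̄ = [1132871792825/48175926966 1821479718691/24087963483 -3532694416937/48175926966; 1821479718691/24087963483 9543012305194/24087963483 -8164946136343/24087963483; -3532694416937/48175926966 -8164946136343/24087963483 14387155783601/48175926966]

step 0: x' = [-3432/1259, 6507/1259, 297/1259], P' = [12105/1259 9628/1259 -18153/1259; 9628/1259 65020/1259 -52888/1259; -18153/1259 -52888/1259 53541/1259]
step 1: x' = [1789080/3162937, 50818012/3162937, -34665757/3162937], P' = [64994004/3162937 199044768/3162937 -195903684/3162937; 199044768/3162937 1086861875/3162937 -921579302/3162937; -195903684/3162937 -921579302/3162937 808546532/3162937]
step 2: x' = [45517138406/24087963483, 316943834147/24087963483, -240985352066/24087963483], P' = [1132871792825/48175926966 1821479718691/24087963483 -3532694416937/48175926966; 1821479718691/24087963483 9543012305194/24087963483 -8164946136343/24087963483; -3532694416937/48175926966 -8164946136343/24087963483 14387155783601/48175926966]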